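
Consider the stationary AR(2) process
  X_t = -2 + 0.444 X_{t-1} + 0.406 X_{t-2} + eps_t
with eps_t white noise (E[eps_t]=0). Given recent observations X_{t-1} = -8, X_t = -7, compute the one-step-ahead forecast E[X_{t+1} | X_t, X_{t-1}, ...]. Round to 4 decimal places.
E[X_{t+1} \mid \mathcal F_t] = -8.3560

For an AR(p) model X_t = c + sum_i phi_i X_{t-i} + eps_t, the
one-step-ahead conditional mean is
  E[X_{t+1} | X_t, ...] = c + sum_i phi_i X_{t+1-i}.
Substitute known values:
  E[X_{t+1} | ...] = -2 + (0.444) * (-7) + (0.406) * (-8)
                   = -8.3560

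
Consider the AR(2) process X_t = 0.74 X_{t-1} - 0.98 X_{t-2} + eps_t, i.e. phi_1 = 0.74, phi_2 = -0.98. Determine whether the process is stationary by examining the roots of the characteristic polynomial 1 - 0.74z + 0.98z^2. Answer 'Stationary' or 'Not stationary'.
\text{Stationary}

The AR(p) characteristic polynomial is P(z) = 1 - 0.74z + 0.98z^2.
Stationarity requires all roots to lie outside the unit circle, i.e. |z| > 1 for every root.
Set 1 + (-0.74) z + (0.98) z^2 = 0, i.e. a z^2 + b z + c = 0 with a = 0.98, b = -0.74, c = 1.
Discriminant D = b^2 - 4ac = (-0.74)^2 - 4*(0.98)*1 = 0.5476 - (3.92) = -3.3724.
D < 0, so the roots are the complex-conjugate pair z = (-b +/- i sqrt(-D)) / (2a) = 0.3776 +/- 0.9369i.
For a conjugate pair |z|^2 = z * conj(z) = (product of roots) = c/a = 1/(0.98) = 1.020408, so |z| = sqrt(1.020408) = 1.0102 for both roots.
Moduli of all roots: 1.0102, 1.0102.
All moduli strictly greater than 1? Yes.
Verdict: Stationary.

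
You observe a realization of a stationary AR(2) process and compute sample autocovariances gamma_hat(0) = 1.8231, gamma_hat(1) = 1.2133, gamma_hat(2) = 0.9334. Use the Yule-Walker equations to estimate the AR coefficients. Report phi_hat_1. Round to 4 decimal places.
\hat\phi_{1} = 0.5830

The Yule-Walker equations for an AR(p) process read, in matrix form,
  Gamma_p phi = r_p,   with   (Gamma_p)_{ij} = gamma(|i - j|),
                       (r_p)_i = gamma(i),   i,j = 1..p.
Substitute the sample gammas (Toeplitz matrix and right-hand side of size 2):
  Gamma_p = [[1.8231, 1.2133], [1.2133, 1.8231]]
  r_p     = [1.2133, 0.9334]
Written out:
  1.8231 phi_1 + 1.2133 phi_2 = 1.2133
  1.2133 phi_1 + 1.8231 phi_2 = 0.9334
Solve by Cramer's rule:
  det = gamma(0)^2 - gamma(1)^2 = (1.8231)^2 - (1.2133)^2 = 3.32369361 - 1.47209689 = 1.85159672
  phi_hat_1 = [gamma(1) gamma(0) - gamma(1) gamma(2)] / det = [(1.2133)(1.8231) - (1.2133)(0.9334)] / 1.85159672 = 1.07947301 / 1.85159672 = 0.583
  phi_hat_2 = [gamma(0) gamma(2) - gamma(1)^2] / det = [(1.8231)(0.9334) - (1.2133)^2] / 1.85159672 = 0.22958465 / 1.85159672 = 0.124
So phi_hat = [0.5830, 0.1240].
Therefore phi_hat_1 = 0.5830.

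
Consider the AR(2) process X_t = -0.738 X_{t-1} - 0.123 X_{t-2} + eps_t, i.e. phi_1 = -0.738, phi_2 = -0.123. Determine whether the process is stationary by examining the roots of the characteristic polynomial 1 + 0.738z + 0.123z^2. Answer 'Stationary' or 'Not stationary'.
\text{Stationary}

The AR(p) characteristic polynomial is P(z) = 1 + 0.738z + 0.123z^2.
Stationarity requires all roots to lie outside the unit circle, i.e. |z| > 1 for every root.
Set 1 + (0.738) z + (0.123) z^2 = 0, i.e. a z^2 + b z + c = 0 with a = 0.123, b = 0.738, c = 1.
Discriminant D = b^2 - 4ac = (0.738)^2 - 4*(0.123)*1 = 0.544644 - (0.492) = 0.052644.
D >= 0, so the roots are real: z = (-b +/- sqrt(D)) / (2a) = (-0.738 +/- 0.229443) / (0.246).
  z_1 = (-0.738 + 0.229443) / (0.246) = -2.0673,   |z_1| = 2.0673.
  z_2 = (-0.738 - 0.229443) / (0.246) = -3.9327,   |z_2| = 3.9327.
Moduli of all roots: 2.0673, 3.9327.
All moduli strictly greater than 1? Yes.
Verdict: Stationary.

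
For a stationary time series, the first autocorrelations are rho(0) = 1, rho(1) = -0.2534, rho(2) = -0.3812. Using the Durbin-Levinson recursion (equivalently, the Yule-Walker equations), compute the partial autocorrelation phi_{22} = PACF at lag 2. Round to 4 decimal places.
\phi_{22} = -0.4760

The PACF at lag k is phi_{kk}, the last component of the solution
to the Yule-Walker system G_k phi = r_k where
  (G_k)_{ij} = rho(|i - j|), (r_k)_i = rho(i), i,j = 1..k.
Equivalently, Durbin-Levinson gives phi_{kk} iteratively:
  phi_{11} = rho(1)
  phi_{kk} = [rho(k) - sum_{j=1..k-1} phi_{k-1,j} rho(k-j)]
            / [1 - sum_{j=1..k-1} phi_{k-1,j} rho(j)],
  phi_{k,j} = phi_{k-1,j} - phi_{kk} phi_{k-1,k-j},  j = 1..k-1.
Step k = 1:
  phi_11 = rho(1) = -0.2534.
Step k = 2:
  phi_22 = [rho(2) - phi_11 rho(1)] / [1 - phi_11 rho(1)] = [-0.3812 - (-0.2534)(-0.2534)] / [1 - (-0.2534)(-0.2534)]
         = -0.44541156 / 0.93578844 = -0.476.
Therefore phi_{22} = -0.4760.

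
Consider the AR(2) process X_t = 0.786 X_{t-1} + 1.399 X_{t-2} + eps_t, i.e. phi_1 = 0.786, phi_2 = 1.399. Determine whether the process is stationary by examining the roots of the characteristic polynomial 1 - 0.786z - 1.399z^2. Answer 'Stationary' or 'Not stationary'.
\text{Not stationary}

The AR(p) characteristic polynomial is P(z) = 1 - 0.786z - 1.399z^2.
Stationarity requires all roots to lie outside the unit circle, i.e. |z| > 1 for every root.
Set 1 + (-0.786) z + (-1.399) z^2 = 0, i.e. a z^2 + b z + c = 0 with a = -1.399, b = -0.786, c = 1.
Discriminant D = b^2 - 4ac = (-0.786)^2 - 4*(-1.399)*1 = 0.617796 - (-5.596) = 6.213796.
D >= 0, so the roots are real: z = (-b +/- sqrt(D)) / (2a) = (0.786 +/- 2.492749) / (-2.798).
  z_1 = (0.786 + 2.492749) / (-2.798) = -1.1718,   |z_1| = 1.1718.
  z_2 = (0.786 - 2.492749) / (-2.798) = 0.61,   |z_2| = 0.61.
Moduli of all roots: 1.1718, 0.6100.
All moduli strictly greater than 1? No.
Verdict: Not stationary.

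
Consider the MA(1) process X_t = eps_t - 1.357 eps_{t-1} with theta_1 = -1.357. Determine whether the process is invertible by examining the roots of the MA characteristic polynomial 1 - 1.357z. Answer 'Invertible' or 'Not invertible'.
\text{Not invertible}

The MA(q) characteristic polynomial is P(z) = 1 - 1.357z.
Invertibility requires all roots to lie outside the unit circle, i.e. |z| > 1 for every root.
This is linear in z: 1 + (-1.357) z = 0  =>  z = -1/(-1.357) = 0.73692,  |z| = 0.73692.
Moduli of all roots: 0.7369.
All moduli strictly greater than 1? No.
Verdict: Not invertible.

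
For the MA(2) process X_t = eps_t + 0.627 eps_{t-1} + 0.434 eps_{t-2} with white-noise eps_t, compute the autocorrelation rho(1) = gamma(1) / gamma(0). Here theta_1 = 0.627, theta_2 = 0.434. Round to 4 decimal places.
\rho(1) = 0.5685

For an MA(q) process with theta_0 = 1, the autocovariance is
  gamma(k) = sigma^2 * sum_{i=0..q-k} theta_i * theta_{i+k},
and rho(k) = gamma(k) / gamma(0). Sigma^2 cancels.
  numerator   = (1)*(0.627) + (0.627)*(0.434) = 0.899118.
  denominator = (1)^2 + (0.627)^2 + (0.434)^2 = 1.581485.
  rho(1) = 0.899118 / 1.581485 = 0.5685.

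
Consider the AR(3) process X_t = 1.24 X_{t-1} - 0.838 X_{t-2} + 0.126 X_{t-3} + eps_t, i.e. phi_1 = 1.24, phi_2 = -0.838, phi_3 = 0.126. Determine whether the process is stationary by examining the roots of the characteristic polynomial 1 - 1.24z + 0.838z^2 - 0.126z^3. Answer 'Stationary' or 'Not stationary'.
\text{Stationary}

The AR(p) characteristic polynomial is P(z) = 1 - 1.24z + 0.838z^2 - 0.126z^3.
Stationarity requires all roots to lie outside the unit circle, i.e. |z| > 1 for every root.
Degree 3: look for a simple real root z0 first, then factor out (1 - z/z0) and solve the remaining quadratic.
Testing z0 = 5: P(5) = 1 + (-1.24)(5) + (0.838)(5)^2 + (-0.126)(5)^3
  = 1 + (-6.2) + (20.95) + (-15.75) = 0.  So z_0 = 5 is a root, |z_0| = 5.
Divide out the factor (1 - 0.2 z) = (1 - z/z0) (since 1/z0 = 0.2):
  P(z) = (1 - 0.2 z)(1 + (-1.04) z + (0.63) z^2)
  [check: z-coef -1.04 - (0.2) = -1.24; z^2-coef 0.63 - (0.2)(-1.04) = 0.838; z^3-coef -(0.2)(0.63) = -0.126.]
Remaining roots from the quadratic factor 1 + (-1.04) z + (0.63) z^2:
  Set 1 + (-1.04) z + (0.63) z^2 = 0, i.e. a z^2 + b z + c = 0 with a = 0.63, b = -1.04, c = 1.
  Discriminant D = b^2 - 4ac = (-1.04)^2 - 4*(0.63)*1 = 1.0816 - (2.52) = -1.4384.
  D < 0, so the roots are the complex-conjugate pair z = (-b +/- i sqrt(-D)) / (2a) = 0.8254 +/- 0.9519i.
  For a conjugate pair |z|^2 = z * conj(z) = (product of roots) = c/a = 1/(0.63) = 1.587302, so |z| = sqrt(1.587302) = 1.2599 for both roots.
Moduli of all roots: 5.0000, 1.2599, 1.2599.
All moduli strictly greater than 1? Yes.
Verdict: Stationary.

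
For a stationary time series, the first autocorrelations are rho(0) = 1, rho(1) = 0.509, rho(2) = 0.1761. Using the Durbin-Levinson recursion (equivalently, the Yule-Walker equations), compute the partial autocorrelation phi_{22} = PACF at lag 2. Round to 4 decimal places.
\phi_{22} = -0.1120

The PACF at lag k is phi_{kk}, the last component of the solution
to the Yule-Walker system G_k phi = r_k where
  (G_k)_{ij} = rho(|i - j|), (r_k)_i = rho(i), i,j = 1..k.
Equivalently, Durbin-Levinson gives phi_{kk} iteratively:
  phi_{11} = rho(1)
  phi_{kk} = [rho(k) - sum_{j=1..k-1} phi_{k-1,j} rho(k-j)]
            / [1 - sum_{j=1..k-1} phi_{k-1,j} rho(j)],
  phi_{k,j} = phi_{k-1,j} - phi_{kk} phi_{k-1,k-j},  j = 1..k-1.
Step k = 1:
  phi_11 = rho(1) = 0.509.
Step k = 2:
  phi_22 = [rho(2) - phi_11 rho(1)] / [1 - phi_11 rho(1)] = [0.1761 - (0.509)(0.509)] / [1 - (0.509)(0.509)]
         = -0.082981 / 0.740919 = -0.112.
Therefore phi_{22} = -0.1120.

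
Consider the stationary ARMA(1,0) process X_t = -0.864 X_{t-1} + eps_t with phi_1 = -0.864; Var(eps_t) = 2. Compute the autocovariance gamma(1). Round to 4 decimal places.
\gamma(1) = -6.8165

Multiply the model equation by X_{t-k} and take expectations. With theta_0 = psi_0 = 1 and psi_j the MA(infinity) weights, this gives
  gamma(k) - sum_i phi_i gamma(k-i) = c_k,
  c_k = sigma^2 * sum_{j=k..q} theta_j psi_{j-k}   (c_k = 0 for k > q),
using gamma(-m) = gamma(m).
Pure AR (q = 0): c_0 = sigma^2 = 2, c_k = 0 for k >= 1.
Equations for k = 0 and k = 1 (AR order 1):
  gamma(0) = phi_1 gamma(1) + c_0
  gamma(1) = phi_1 gamma(0) + c_1
Substituting the second into the first: gamma(0) (1 - phi_1^2) = c_0 + phi_1 c_1, so
  gamma(0) = c_0 / (1 - phi_1^2) = 2 / (1 - (-0.864)^2) = 2 / 0.253504 = 7.889422.
  gamma(1) = phi_1 gamma(0) = (-0.864)(7.889422) = -6.81646.
Therefore gamma(1) = -6.8165 (to 4 decimal places).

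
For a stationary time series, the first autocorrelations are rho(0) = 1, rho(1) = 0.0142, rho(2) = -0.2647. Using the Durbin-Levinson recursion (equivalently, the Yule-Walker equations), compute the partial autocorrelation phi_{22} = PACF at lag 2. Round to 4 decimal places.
\phi_{22} = -0.2650

The PACF at lag k is phi_{kk}, the last component of the solution
to the Yule-Walker system G_k phi = r_k where
  (G_k)_{ij} = rho(|i - j|), (r_k)_i = rho(i), i,j = 1..k.
Equivalently, Durbin-Levinson gives phi_{kk} iteratively:
  phi_{11} = rho(1)
  phi_{kk} = [rho(k) - sum_{j=1..k-1} phi_{k-1,j} rho(k-j)]
            / [1 - sum_{j=1..k-1} phi_{k-1,j} rho(j)],
  phi_{k,j} = phi_{k-1,j} - phi_{kk} phi_{k-1,k-j},  j = 1..k-1.
Step k = 1:
  phi_11 = rho(1) = 0.0142.
Step k = 2:
  phi_22 = [rho(2) - phi_11 rho(1)] / [1 - phi_11 rho(1)] = [-0.2647 - (0.0142)(0.0142)] / [1 - (0.0142)(0.0142)]
         = -0.26490164 / 0.99979836 = -0.265.
Therefore phi_{22} = -0.2650.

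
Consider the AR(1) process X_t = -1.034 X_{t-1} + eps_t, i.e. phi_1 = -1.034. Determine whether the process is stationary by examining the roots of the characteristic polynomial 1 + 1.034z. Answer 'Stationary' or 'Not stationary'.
\text{Not stationary}

The AR(p) characteristic polynomial is P(z) = 1 + 1.034z.
Stationarity requires all roots to lie outside the unit circle, i.e. |z| > 1 for every root.
This is linear in z: 1 + (1.034) z = 0  =>  z = -1/(1.034) = -0.967118,  |z| = 0.967118.
Moduli of all roots: 0.9671.
All moduli strictly greater than 1? No.
Verdict: Not stationary.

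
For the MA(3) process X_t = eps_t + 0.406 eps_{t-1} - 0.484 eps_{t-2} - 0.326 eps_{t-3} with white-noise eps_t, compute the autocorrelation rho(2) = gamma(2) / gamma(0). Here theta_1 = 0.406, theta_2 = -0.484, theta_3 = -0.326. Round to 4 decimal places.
\rho(2) = -0.4094

For an MA(q) process with theta_0 = 1, the autocovariance is
  gamma(k) = sigma^2 * sum_{i=0..q-k} theta_i * theta_{i+k},
and rho(k) = gamma(k) / gamma(0). Sigma^2 cancels.
  numerator   = (1)*(-0.484) + (0.406)*(-0.326) = -0.616356.
  denominator = (1)^2 + (0.406)^2 + (-0.484)^2 + (-0.326)^2 = 1.505368.
  rho(2) = -0.616356 / 1.505368 = -0.4094.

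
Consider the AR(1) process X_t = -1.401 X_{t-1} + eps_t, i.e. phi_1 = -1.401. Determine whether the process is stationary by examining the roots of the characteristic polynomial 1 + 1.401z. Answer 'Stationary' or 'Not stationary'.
\text{Not stationary}

The AR(p) characteristic polynomial is P(z) = 1 + 1.401z.
Stationarity requires all roots to lie outside the unit circle, i.e. |z| > 1 for every root.
This is linear in z: 1 + (1.401) z = 0  =>  z = -1/(1.401) = -0.713776,  |z| = 0.713776.
Moduli of all roots: 0.7138.
All moduli strictly greater than 1? No.
Verdict: Not stationary.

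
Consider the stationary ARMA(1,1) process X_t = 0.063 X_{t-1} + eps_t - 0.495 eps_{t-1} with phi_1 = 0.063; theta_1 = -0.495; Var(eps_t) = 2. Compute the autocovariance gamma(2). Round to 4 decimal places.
\gamma(2) = -0.0529

Multiply the model equation by X_{t-k} and take expectations. With theta_0 = psi_0 = 1 and psi_j the MA(infinity) weights, this gives
  gamma(k) - sum_i phi_i gamma(k-i) = c_k,
  c_k = sigma^2 * sum_{j=k..q} theta_j psi_{j-k}   (c_k = 0 for k > q),
using gamma(-m) = gamma(m).
psi-weights needed (psi_j = theta_j + sum_i phi_i psi_{j-i}):
  psi_1 = theta_1 + phi_1 = -0.495 + (0.063) = -0.432
Right-hand sides:
  c_0 = sigma^2 (1 + theta_1 psi_1) = 2 * (1 + (-0.495)(-0.432)) = 2 * 1.21384 = 2.42768
  c_1 = sigma^2 theta_1 = 2 * (-0.495) = -0.99
  c_2 = 0
Equations for k = 0 and k = 1 (AR order 1):
  gamma(0) = phi_1 gamma(1) + c_0
  gamma(1) = phi_1 gamma(0) + c_1
Substituting the second into the first: gamma(0) (1 - phi_1^2) = c_0 + phi_1 c_1, so
  gamma(0) = (c_0 + phi_1 c_1) / (1 - phi_1^2) = (2.42768 + (0.063)(-0.99)) / (1 - (0.063)^2) = 2.36531 / 0.996031 = 2.374735.
  gamma(1) = phi_1 gamma(0) + c_1 = (0.063)(2.374735) + (-0.99) = -0.840392.
For k = 2 (> q): gamma(2) = phi_1 gamma(1) = (0.063)(-0.840392) = -0.052945.
Therefore gamma(2) = -0.0529 (to 4 decimal places).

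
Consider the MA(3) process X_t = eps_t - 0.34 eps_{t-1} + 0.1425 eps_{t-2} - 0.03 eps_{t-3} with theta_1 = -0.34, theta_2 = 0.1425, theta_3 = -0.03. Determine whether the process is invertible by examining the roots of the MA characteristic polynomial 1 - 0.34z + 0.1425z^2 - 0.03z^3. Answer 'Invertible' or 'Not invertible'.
\text{Invertible}

The MA(q) characteristic polynomial is P(z) = 1 - 0.34z + 0.1425z^2 - 0.03z^3.
Invertibility requires all roots to lie outside the unit circle, i.e. |z| > 1 for every root.
Degree 3: look for a simple real root z0 first, then factor out (1 - z/z0) and solve the remaining quadratic.
Testing z0 = 4: P(4) = 1 + (-0.34)(4) + (0.1425)(4)^2 + (-0.03)(4)^3
  = 1 + (-1.36) + (2.28) + (-1.92) = 0.  So z_0 = 4 is a root, |z_0| = 4.
Divide out the factor (1 - 0.25 z) = (1 - z/z0) (since 1/z0 = 0.25):
  P(z) = (1 - 0.25 z)(1 + (-0.09) z + (0.12) z^2)
  [check: z-coef -0.09 - (0.25) = -0.34; z^2-coef 0.12 - (0.25)(-0.09) = 0.1425; z^3-coef -(0.25)(0.12) = -0.03.]
Remaining roots from the quadratic factor 1 + (-0.09) z + (0.12) z^2:
  Set 1 + (-0.09) z + (0.12) z^2 = 0, i.e. a z^2 + b z + c = 0 with a = 0.12, b = -0.09, c = 1.
  Discriminant D = b^2 - 4ac = (-0.09)^2 - 4*(0.12)*1 = 0.0081 - (0.48) = -0.4719.
  D < 0, so the roots are the complex-conjugate pair z = (-b +/- i sqrt(-D)) / (2a) = 0.375 +/- 2.8623i.
  For a conjugate pair |z|^2 = z * conj(z) = (product of roots) = c/a = 1/(0.12) = 8.333333, so |z| = sqrt(8.333333) = 2.8868 for both roots.
Moduli of all roots: 4.0000, 2.8868, 2.8868.
All moduli strictly greater than 1? Yes.
Verdict: Invertible.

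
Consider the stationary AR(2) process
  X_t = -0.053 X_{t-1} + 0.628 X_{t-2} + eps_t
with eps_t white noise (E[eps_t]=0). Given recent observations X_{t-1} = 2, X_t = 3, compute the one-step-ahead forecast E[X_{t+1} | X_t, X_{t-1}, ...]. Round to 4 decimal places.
E[X_{t+1} \mid \mathcal F_t] = 1.0970

For an AR(p) model X_t = c + sum_i phi_i X_{t-i} + eps_t, the
one-step-ahead conditional mean is
  E[X_{t+1} | X_t, ...] = c + sum_i phi_i X_{t+1-i}.
Substitute known values:
  E[X_{t+1} | ...] = (-0.053) * (3) + (0.628) * (2)
                   = 1.0970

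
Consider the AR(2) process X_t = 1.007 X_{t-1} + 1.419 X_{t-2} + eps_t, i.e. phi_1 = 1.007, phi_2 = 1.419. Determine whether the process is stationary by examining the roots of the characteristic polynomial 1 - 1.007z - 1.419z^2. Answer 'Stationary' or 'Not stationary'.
\text{Not stationary}

The AR(p) characteristic polynomial is P(z) = 1 - 1.007z - 1.419z^2.
Stationarity requires all roots to lie outside the unit circle, i.e. |z| > 1 for every root.
Set 1 + (-1.007) z + (-1.419) z^2 = 0, i.e. a z^2 + b z + c = 0 with a = -1.419, b = -1.007, c = 1.
Discriminant D = b^2 - 4ac = (-1.007)^2 - 4*(-1.419)*1 = 1.014049 - (-5.676) = 6.690049.
D >= 0, so the roots are real: z = (-b +/- sqrt(D)) / (2a) = (1.007 +/- 2.586513) / (-2.838).
  z_1 = (1.007 + 2.586513) / (-2.838) = -1.2662,   |z_1| = 1.2662.
  z_2 = (1.007 - 2.586513) / (-2.838) = 0.5566,   |z_2| = 0.5566.
Moduli of all roots: 1.2662, 0.5566.
All moduli strictly greater than 1? No.
Verdict: Not stationary.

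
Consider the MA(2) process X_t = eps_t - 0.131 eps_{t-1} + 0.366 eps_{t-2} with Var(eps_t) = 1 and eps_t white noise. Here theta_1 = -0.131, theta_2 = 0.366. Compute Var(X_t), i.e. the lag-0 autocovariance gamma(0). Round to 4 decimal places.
\gamma(0) = 1.1511

For an MA(q) process X_t = eps_t + sum_i theta_i eps_{t-i} with
Var(eps_t) = sigma^2, the variance is
  gamma(0) = sigma^2 * (1 + sum_i theta_i^2).
  sum_i theta_i^2 = (-0.131)^2 + (0.366)^2 = 0.017161 + 0.133956 = 0.151117.
  gamma(0) = 1 * (1 + 0.151117) = 1 * 1.151117 = 1.151117, which rounds to 1.1511.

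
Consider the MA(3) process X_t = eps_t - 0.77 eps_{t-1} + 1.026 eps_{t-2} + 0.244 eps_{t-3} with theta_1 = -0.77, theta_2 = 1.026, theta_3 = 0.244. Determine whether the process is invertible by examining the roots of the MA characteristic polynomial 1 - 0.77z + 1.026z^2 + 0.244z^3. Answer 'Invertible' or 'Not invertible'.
\text{Not invertible}

The MA(q) characteristic polynomial is P(z) = 1 - 0.77z + 1.026z^2 + 0.244z^3.
Invertibility requires all roots to lie outside the unit circle, i.e. |z| > 1 for every root.
Degree 3: look for a simple real root z0 first, then factor out (1 - z/z0) and solve the remaining quadratic.
Testing z0 = -5: P(-5) = 1 + (-0.77)(-5) + (1.026)(-5)^2 + (0.244)(-5)^3
  = 1 + (3.85) + (25.65) + (-30.5) = 0.  So z_0 = -5 is a root, |z_0| = 5.
Divide out the factor (1 + 0.2 z) = (1 - z/z0) (since 1/z0 = -0.2):
  P(z) = (1 + 0.2 z)(1 + (-0.97) z + (1.22) z^2)
  [check: z-coef -0.97 - (-0.2) = -0.77; z^2-coef 1.22 - (-0.2)(-0.97) = 1.026; z^3-coef -(-0.2)(1.22) = 0.244.]
Remaining roots from the quadratic factor 1 + (-0.97) z + (1.22) z^2:
  Set 1 + (-0.97) z + (1.22) z^2 = 0, i.e. a z^2 + b z + c = 0 with a = 1.22, b = -0.97, c = 1.
  Discriminant D = b^2 - 4ac = (-0.97)^2 - 4*(1.22)*1 = 0.9409 - (4.88) = -3.9391.
  D < 0, so the roots are the complex-conjugate pair z = (-b +/- i sqrt(-D)) / (2a) = 0.3975 +/- 0.8134i.
  For a conjugate pair |z|^2 = z * conj(z) = (product of roots) = c/a = 1/(1.22) = 0.819672, so |z| = sqrt(0.819672) = 0.9054 for both roots.
Moduli of all roots: 5.0000, 0.9054, 0.9054.
All moduli strictly greater than 1? No.
Verdict: Not invertible.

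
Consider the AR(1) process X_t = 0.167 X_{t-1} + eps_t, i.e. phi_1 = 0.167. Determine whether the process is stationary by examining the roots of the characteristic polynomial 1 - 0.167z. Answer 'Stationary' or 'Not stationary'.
\text{Stationary}

The AR(p) characteristic polynomial is P(z) = 1 - 0.167z.
Stationarity requires all roots to lie outside the unit circle, i.e. |z| > 1 for every root.
This is linear in z: 1 + (-0.167) z = 0  =>  z = -1/(-0.167) = 5.988024,  |z| = 5.988024.
Moduli of all roots: 5.9880.
All moduli strictly greater than 1? Yes.
Verdict: Stationary.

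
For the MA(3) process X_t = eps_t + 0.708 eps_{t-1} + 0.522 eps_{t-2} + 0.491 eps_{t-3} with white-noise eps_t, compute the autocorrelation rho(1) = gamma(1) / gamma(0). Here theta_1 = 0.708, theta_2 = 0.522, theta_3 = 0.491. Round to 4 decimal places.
\rho(1) = 0.6620

For an MA(q) process with theta_0 = 1, the autocovariance is
  gamma(k) = sigma^2 * sum_{i=0..q-k} theta_i * theta_{i+k},
and rho(k) = gamma(k) / gamma(0). Sigma^2 cancels.
  numerator   = (1)*(0.708) + (0.708)*(0.522) + (0.522)*(0.491) = 1.333878.
  denominator = (1)^2 + (0.708)^2 + (0.522)^2 + (0.491)^2 = 2.014829.
  rho(1) = 1.333878 / 2.014829 = 0.6620.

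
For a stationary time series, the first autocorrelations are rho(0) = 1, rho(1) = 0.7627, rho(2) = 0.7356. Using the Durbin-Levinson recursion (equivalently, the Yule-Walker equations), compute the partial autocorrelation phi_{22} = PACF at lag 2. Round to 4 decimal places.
\phi_{22} = 0.3679

The PACF at lag k is phi_{kk}, the last component of the solution
to the Yule-Walker system G_k phi = r_k where
  (G_k)_{ij} = rho(|i - j|), (r_k)_i = rho(i), i,j = 1..k.
Equivalently, Durbin-Levinson gives phi_{kk} iteratively:
  phi_{11} = rho(1)
  phi_{kk} = [rho(k) - sum_{j=1..k-1} phi_{k-1,j} rho(k-j)]
            / [1 - sum_{j=1..k-1} phi_{k-1,j} rho(j)],
  phi_{k,j} = phi_{k-1,j} - phi_{kk} phi_{k-1,k-j},  j = 1..k-1.
Step k = 1:
  phi_11 = rho(1) = 0.7627.
Step k = 2:
  phi_22 = [rho(2) - phi_11 rho(1)] / [1 - phi_11 rho(1)] = [0.7356 - (0.7627)(0.7627)] / [1 - (0.7627)(0.7627)]
         = 0.15388871 / 0.41828871 = 0.3679.
Therefore phi_{22} = 0.3679.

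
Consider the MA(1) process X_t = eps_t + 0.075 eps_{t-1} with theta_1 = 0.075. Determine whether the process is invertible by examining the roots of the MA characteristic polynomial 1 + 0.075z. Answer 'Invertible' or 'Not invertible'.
\text{Invertible}

The MA(q) characteristic polynomial is P(z) = 1 + 0.075z.
Invertibility requires all roots to lie outside the unit circle, i.e. |z| > 1 for every root.
This is linear in z: 1 + (0.075) z = 0  =>  z = -1/(0.075) = -13.333333,  |z| = 13.333333.
Moduli of all roots: 13.3333.
All moduli strictly greater than 1? Yes.
Verdict: Invertible.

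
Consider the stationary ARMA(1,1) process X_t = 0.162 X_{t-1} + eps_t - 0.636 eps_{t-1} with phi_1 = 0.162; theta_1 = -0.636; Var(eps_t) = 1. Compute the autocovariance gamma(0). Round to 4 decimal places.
\gamma(0) = 1.2307

Multiply the model equation by X_{t-k} and take expectations. With theta_0 = psi_0 = 1 and psi_j the MA(infinity) weights, this gives
  gamma(k) - sum_i phi_i gamma(k-i) = c_k,
  c_k = sigma^2 * sum_{j=k..q} theta_j psi_{j-k}   (c_k = 0 for k > q),
using gamma(-m) = gamma(m).
psi-weights needed (psi_j = theta_j + sum_i phi_i psi_{j-i}):
  psi_1 = theta_1 + phi_1 = -0.636 + (0.162) = -0.474
Right-hand sides:
  c_0 = sigma^2 (1 + theta_1 psi_1) = 1 * (1 + (-0.636)(-0.474)) = 1 * 1.301464 = 1.301464
  c_1 = sigma^2 theta_1 = 1 * (-0.636) = -0.636
  c_2 = 0
Equations for k = 0 and k = 1 (AR order 1):
  gamma(0) = phi_1 gamma(1) + c_0
  gamma(1) = phi_1 gamma(0) + c_1
Substituting the second into the first: gamma(0) (1 - phi_1^2) = c_0 + phi_1 c_1, so
  gamma(0) = (c_0 + phi_1 c_1) / (1 - phi_1^2) = (1.301464 + (0.162)(-0.636)) / (1 - (0.162)^2) = 1.198432 / 0.973756 = 1.230731.
Therefore gamma(0) = 1.2307 (to 4 decimal places).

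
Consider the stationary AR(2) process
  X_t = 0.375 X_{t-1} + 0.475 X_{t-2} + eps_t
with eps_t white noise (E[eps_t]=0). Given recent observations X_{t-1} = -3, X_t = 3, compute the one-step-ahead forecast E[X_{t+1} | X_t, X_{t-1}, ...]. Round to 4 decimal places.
E[X_{t+1} \mid \mathcal F_t] = -0.3000

For an AR(p) model X_t = c + sum_i phi_i X_{t-i} + eps_t, the
one-step-ahead conditional mean is
  E[X_{t+1} | X_t, ...] = c + sum_i phi_i X_{t+1-i}.
Substitute known values:
  E[X_{t+1} | ...] = (0.375) * (3) + (0.475) * (-3)
                   = -0.3000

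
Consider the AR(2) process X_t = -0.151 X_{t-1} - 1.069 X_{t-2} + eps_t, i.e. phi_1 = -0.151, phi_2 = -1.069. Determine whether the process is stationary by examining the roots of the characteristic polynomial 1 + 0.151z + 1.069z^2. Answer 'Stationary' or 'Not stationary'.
\text{Not stationary}

The AR(p) characteristic polynomial is P(z) = 1 + 0.151z + 1.069z^2.
Stationarity requires all roots to lie outside the unit circle, i.e. |z| > 1 for every root.
Set 1 + (0.151) z + (1.069) z^2 = 0, i.e. a z^2 + b z + c = 0 with a = 1.069, b = 0.151, c = 1.
Discriminant D = b^2 - 4ac = (0.151)^2 - 4*(1.069)*1 = 0.022801 - (4.276) = -4.253199.
D < 0, so the roots are the complex-conjugate pair z = (-b +/- i sqrt(-D)) / (2a) = -0.0706 +/- 0.9646i.
For a conjugate pair |z|^2 = z * conj(z) = (product of roots) = c/a = 1/(1.069) = 0.935454, so |z| = sqrt(0.935454) = 0.9672 for both roots.
Moduli of all roots: 0.9672, 0.9672.
All moduli strictly greater than 1? No.
Verdict: Not stationary.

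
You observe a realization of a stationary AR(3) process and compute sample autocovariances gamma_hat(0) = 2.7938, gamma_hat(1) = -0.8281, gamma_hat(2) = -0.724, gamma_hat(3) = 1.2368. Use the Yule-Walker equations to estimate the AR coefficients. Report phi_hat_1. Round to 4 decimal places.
\hat\phi_{1} = -0.3000

The Yule-Walker equations for an AR(p) process read, in matrix form,
  Gamma_p phi = r_p,   with   (Gamma_p)_{ij} = gamma(|i - j|),
                       (r_p)_i = gamma(i),   i,j = 1..p.
Substitute the sample gammas (Toeplitz matrix and right-hand side of size 3):
  Gamma_p = [[2.7938, -0.8281, -0.724], [-0.8281, 2.7938, -0.8281], [-0.724, -0.8281, 2.7938]]
  r_p     = [-0.8281, -0.724, 1.2368]
Written out (R1..R3):
  (R1) 2.7938 phi_1 - 0.8281 phi_2 - 0.724 phi_3 = -0.8281
  (R2) -0.8281 phi_1 + 2.7938 phi_2 - 0.8281 phi_3 = -0.724
  (R3) -0.724 phi_1 - 0.8281 phi_2 + 2.7938 phi_3 = 1.2368
Gaussian elimination:
  R2 <- R2 - (-0.8281/2.7938) R1 = R2 - (-0.296406) R1:  2.548346 phi_2 - 1.042698 phi_3 = -0.969454
  R3 <- R3 - (-0.724/2.7938) R1 = R3 - (-0.259145) R1:  -1.042698 phi_2 + 2.606179 phi_3 = 1.022202
  R3 <- R3 - (-1.042698/2.548346) R2 = R3 - (-0.409167) R2:  2.179542 phi_3 = 0.625534
Back-substitution:
  phi_hat_3 = 0.625534 / 2.179542 = 0.287002
  phi_hat_2 = (-0.969454 - (-1.042698)(0.287002)) / 2.548346 = -0.262993
  phi_hat_1 = (-0.8281 - (-0.8281)(-0.262993) - (-0.724)(0.287002)) / 2.7938 = -0.299984
So phi_hat = [-0.3000, -0.2630, 0.2870].
Therefore phi_hat_1 = -0.3000.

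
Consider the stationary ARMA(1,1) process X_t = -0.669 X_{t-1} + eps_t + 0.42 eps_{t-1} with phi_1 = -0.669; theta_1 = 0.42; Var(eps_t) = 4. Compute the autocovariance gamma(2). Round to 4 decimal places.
\gamma(2) = 0.8672

Multiply the model equation by X_{t-k} and take expectations. With theta_0 = psi_0 = 1 and psi_j the MA(infinity) weights, this gives
  gamma(k) - sum_i phi_i gamma(k-i) = c_k,
  c_k = sigma^2 * sum_{j=k..q} theta_j psi_{j-k}   (c_k = 0 for k > q),
using gamma(-m) = gamma(m).
psi-weights needed (psi_j = theta_j + sum_i phi_i psi_{j-i}):
  psi_1 = theta_1 + phi_1 = 0.42 + (-0.669) = -0.249
Right-hand sides:
  c_0 = sigma^2 (1 + theta_1 psi_1) = 4 * (1 + (0.42)(-0.249)) = 4 * 0.89542 = 3.58168
  c_1 = sigma^2 theta_1 = 4 * (0.42) = 1.68
  c_2 = 0
Equations for k = 0 and k = 1 (AR order 1):
  gamma(0) = phi_1 gamma(1) + c_0
  gamma(1) = phi_1 gamma(0) + c_1
Substituting the second into the first: gamma(0) (1 - phi_1^2) = c_0 + phi_1 c_1, so
  gamma(0) = (c_0 + phi_1 c_1) / (1 - phi_1^2) = (3.58168 + (-0.669)(1.68)) / (1 - (-0.669)^2) = 2.45776 / 0.552439 = 4.448926.
  gamma(1) = phi_1 gamma(0) + c_1 = (-0.669)(4.448926) + (1.68) = -1.296331.
For k = 2 (> q): gamma(2) = phi_1 gamma(1) = (-0.669)(-1.296331) = 0.867246.
Therefore gamma(2) = 0.8672 (to 4 decimal places).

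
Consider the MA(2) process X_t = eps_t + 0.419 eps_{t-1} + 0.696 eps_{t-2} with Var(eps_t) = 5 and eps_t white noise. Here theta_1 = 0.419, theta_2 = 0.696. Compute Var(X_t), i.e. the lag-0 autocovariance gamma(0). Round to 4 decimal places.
\gamma(0) = 8.2999

For an MA(q) process X_t = eps_t + sum_i theta_i eps_{t-i} with
Var(eps_t) = sigma^2, the variance is
  gamma(0) = sigma^2 * (1 + sum_i theta_i^2).
  sum_i theta_i^2 = (0.419)^2 + (0.696)^2 = 0.175561 + 0.484416 = 0.659977.
  gamma(0) = 5 * (1 + 0.659977) = 5 * 1.659977 = 8.299885, which rounds to 8.2999.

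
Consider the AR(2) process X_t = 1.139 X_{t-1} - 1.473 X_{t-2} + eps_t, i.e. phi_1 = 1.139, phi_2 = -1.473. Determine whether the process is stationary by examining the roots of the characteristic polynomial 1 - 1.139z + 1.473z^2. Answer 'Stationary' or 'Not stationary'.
\text{Not stationary}

The AR(p) characteristic polynomial is P(z) = 1 - 1.139z + 1.473z^2.
Stationarity requires all roots to lie outside the unit circle, i.e. |z| > 1 for every root.
Set 1 + (-1.139) z + (1.473) z^2 = 0, i.e. a z^2 + b z + c = 0 with a = 1.473, b = -1.139, c = 1.
Discriminant D = b^2 - 4ac = (-1.139)^2 - 4*(1.473)*1 = 1.297321 - (5.892) = -4.594679.
D < 0, so the roots are the complex-conjugate pair z = (-b +/- i sqrt(-D)) / (2a) = 0.3866 +/- 0.7276i.
For a conjugate pair |z|^2 = z * conj(z) = (product of roots) = c/a = 1/(1.473) = 0.678887, so |z| = sqrt(0.678887) = 0.8239 for both roots.
Moduli of all roots: 0.8239, 0.8239.
All moduli strictly greater than 1? No.
Verdict: Not stationary.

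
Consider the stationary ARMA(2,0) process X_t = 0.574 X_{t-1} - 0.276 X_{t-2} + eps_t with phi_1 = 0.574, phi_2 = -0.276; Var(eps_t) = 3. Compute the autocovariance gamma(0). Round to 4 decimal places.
\gamma(0) = 4.0712

Multiply the model equation by X_{t-k} and take expectations. With theta_0 = psi_0 = 1 and psi_j the MA(infinity) weights, this gives
  gamma(k) - sum_i phi_i gamma(k-i) = c_k,
  c_k = sigma^2 * sum_{j=k..q} theta_j psi_{j-k}   (c_k = 0 for k > q),
using gamma(-m) = gamma(m).
Pure AR (q = 0): c_0 = sigma^2 = 3, c_k = 0 for k >= 1.
Equations for k = 0, 1, 2 (AR order 2, c_2 = 0):
  (E0) gamma(0) = phi_1 gamma(1) + phi_2 gamma(2) + c_0
  (E1) gamma(1) = phi_1 gamma(0) + phi_2 gamma(1) + c_1
  (E2) gamma(2) = phi_1 gamma(1) + phi_2 gamma(0)
From (E1): gamma(1) = A gamma(0) + B with
  A = phi_1 / (1 - phi_2) = 0.574 / 1.276 = 0.449843,   B = c_1 / (1 - phi_2) = 0 / 1.276 = 0.
Insert (E2) into (E0): gamma(0) (1 - phi_2^2) = phi_1 (1 + phi_2) gamma(1) + c_0.
  phi_1 (1 + phi_2) = (0.574)(0.724) = 0.415576,   1 - phi_2^2 = 0.923824.
Replace gamma(1) by A gamma(0) + B and collect gamma(0):
  gamma(0) [0.923824 - (0.415576)(0.449843)] = c_0 = 3
  gamma(0) * 0.73688 = 3
  gamma(0) = 3 / 0.73688 = 4.07122.
Therefore gamma(0) = 4.0712 (to 4 decimal places).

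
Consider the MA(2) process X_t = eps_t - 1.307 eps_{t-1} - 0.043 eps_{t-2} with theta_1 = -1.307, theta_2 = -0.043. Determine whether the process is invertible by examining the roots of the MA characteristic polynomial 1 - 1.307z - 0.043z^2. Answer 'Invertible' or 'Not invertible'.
\text{Not invertible}

The MA(q) characteristic polynomial is P(z) = 1 - 1.307z - 0.043z^2.
Invertibility requires all roots to lie outside the unit circle, i.e. |z| > 1 for every root.
Set 1 + (-1.307) z + (-0.043) z^2 = 0, i.e. a z^2 + b z + c = 0 with a = -0.043, b = -1.307, c = 1.
Discriminant D = b^2 - 4ac = (-1.307)^2 - 4*(-0.043)*1 = 1.708249 - (-0.172) = 1.880249.
D >= 0, so the roots are real: z = (-b +/- sqrt(D)) / (2a) = (1.307 +/- 1.371222) / (-0.086).
  z_1 = (1.307 + 1.371222) / (-0.086) = -31.1421,   |z_1| = 31.1421.
  z_2 = (1.307 - 1.371222) / (-0.086) = 0.7468,   |z_2| = 0.7468.
Moduli of all roots: 31.1421, 0.7468.
All moduli strictly greater than 1? No.
Verdict: Not invertible.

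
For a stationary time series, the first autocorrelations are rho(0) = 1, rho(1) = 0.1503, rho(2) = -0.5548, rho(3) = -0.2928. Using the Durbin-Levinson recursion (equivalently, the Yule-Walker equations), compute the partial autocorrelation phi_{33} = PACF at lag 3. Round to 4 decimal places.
\phi_{33} = -0.1122

The PACF at lag k is phi_{kk}, the last component of the solution
to the Yule-Walker system G_k phi = r_k where
  (G_k)_{ij} = rho(|i - j|), (r_k)_i = rho(i), i,j = 1..k.
Equivalently, Durbin-Levinson gives phi_{kk} iteratively:
  phi_{11} = rho(1)
  phi_{kk} = [rho(k) - sum_{j=1..k-1} phi_{k-1,j} rho(k-j)]
            / [1 - sum_{j=1..k-1} phi_{k-1,j} rho(j)],
  phi_{k,j} = phi_{k-1,j} - phi_{kk} phi_{k-1,k-j},  j = 1..k-1.
Step k = 1:
  phi_11 = rho(1) = 0.1503.
Step k = 2:
  phi_22 = [rho(2) - phi_11 rho(1)] / [1 - phi_11 rho(1)] = [-0.5548 - (0.1503)(0.1503)] / [1 - (0.1503)(0.1503)]
         = -0.57739009 / 0.97740991 = -0.590735.
  Update: phi_21 = phi_11 - phi_22 phi_11 = 0.1503 - (-0.590735)(0.1503) = 0.239087.
Step k = 3:
  phi_33 = [rho(3) - phi_21 rho(2) - phi_22 rho(1)] / [1 - phi_21 rho(1) - phi_22 rho(2)]
    numerator   = -0.2928 - (0.239087)(-0.5548) - (-0.590735)(0.1503) = -0.07136684
    denominator = 1 - (0.239087)(0.1503) - (-0.590735)(-0.5548) = 0.63632547
  phi_33 = -0.07136684 / 0.63632547 = -0.1122.
Therefore phi_{33} = -0.1122.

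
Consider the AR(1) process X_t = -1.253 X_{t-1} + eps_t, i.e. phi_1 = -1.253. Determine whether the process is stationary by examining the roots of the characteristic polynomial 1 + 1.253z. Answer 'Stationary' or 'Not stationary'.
\text{Not stationary}

The AR(p) characteristic polynomial is P(z) = 1 + 1.253z.
Stationarity requires all roots to lie outside the unit circle, i.e. |z| > 1 for every root.
This is linear in z: 1 + (1.253) z = 0  =>  z = -1/(1.253) = -0.798085,  |z| = 0.798085.
Moduli of all roots: 0.7981.
All moduli strictly greater than 1? No.
Verdict: Not stationary.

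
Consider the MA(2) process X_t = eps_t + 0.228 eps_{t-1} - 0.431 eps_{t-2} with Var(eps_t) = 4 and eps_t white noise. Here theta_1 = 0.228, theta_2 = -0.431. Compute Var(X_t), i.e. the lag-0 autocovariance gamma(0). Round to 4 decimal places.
\gamma(0) = 4.9510

For an MA(q) process X_t = eps_t + sum_i theta_i eps_{t-i} with
Var(eps_t) = sigma^2, the variance is
  gamma(0) = sigma^2 * (1 + sum_i theta_i^2).
  sum_i theta_i^2 = (0.228)^2 + (-0.431)^2 = 0.051984 + 0.185761 = 0.237745.
  gamma(0) = 4 * (1 + 0.237745) = 4 * 1.237745 = 4.95098, which rounds to 4.9510.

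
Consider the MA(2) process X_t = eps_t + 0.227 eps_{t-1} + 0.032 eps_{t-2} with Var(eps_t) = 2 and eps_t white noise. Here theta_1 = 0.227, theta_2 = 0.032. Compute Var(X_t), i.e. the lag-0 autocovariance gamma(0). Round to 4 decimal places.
\gamma(0) = 2.1051

For an MA(q) process X_t = eps_t + sum_i theta_i eps_{t-i} with
Var(eps_t) = sigma^2, the variance is
  gamma(0) = sigma^2 * (1 + sum_i theta_i^2).
  sum_i theta_i^2 = (0.227)^2 + (0.032)^2 = 0.051529 + 0.001024 = 0.052553.
  gamma(0) = 2 * (1 + 0.052553) = 2 * 1.052553 = 2.105106, which rounds to 2.1051.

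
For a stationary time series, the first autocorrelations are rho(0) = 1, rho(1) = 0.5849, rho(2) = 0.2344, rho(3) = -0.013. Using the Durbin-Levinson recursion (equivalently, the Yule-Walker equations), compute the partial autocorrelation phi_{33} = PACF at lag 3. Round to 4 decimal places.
\phi_{33} = -0.1199

The PACF at lag k is phi_{kk}, the last component of the solution
to the Yule-Walker system G_k phi = r_k where
  (G_k)_{ij} = rho(|i - j|), (r_k)_i = rho(i), i,j = 1..k.
Equivalently, Durbin-Levinson gives phi_{kk} iteratively:
  phi_{11} = rho(1)
  phi_{kk} = [rho(k) - sum_{j=1..k-1} phi_{k-1,j} rho(k-j)]
            / [1 - sum_{j=1..k-1} phi_{k-1,j} rho(j)],
  phi_{k,j} = phi_{k-1,j} - phi_{kk} phi_{k-1,k-j},  j = 1..k-1.
Step k = 1:
  phi_11 = rho(1) = 0.5849.
Step k = 2:
  phi_22 = [rho(2) - phi_11 rho(1)] / [1 - phi_11 rho(1)] = [0.2344 - (0.5849)(0.5849)] / [1 - (0.5849)(0.5849)]
         = -0.10770801 / 0.65789199 = -0.163717.
  Update: phi_21 = phi_11 - phi_22 phi_11 = 0.5849 - (-0.163717)(0.5849) = 0.680658.
Step k = 3:
  phi_33 = [rho(3) - phi_21 rho(2) - phi_22 rho(1)] / [1 - phi_21 rho(1) - phi_22 rho(2)]
    numerator   = -0.013 - (0.680658)(0.2344) - (-0.163717)(0.5849) = -0.07678824
    denominator = 1 - (0.680658)(0.5849) - (-0.163717)(0.2344) = 0.64025837
  phi_33 = -0.07678824 / 0.64025837 = -0.1199.
Therefore phi_{33} = -0.1199.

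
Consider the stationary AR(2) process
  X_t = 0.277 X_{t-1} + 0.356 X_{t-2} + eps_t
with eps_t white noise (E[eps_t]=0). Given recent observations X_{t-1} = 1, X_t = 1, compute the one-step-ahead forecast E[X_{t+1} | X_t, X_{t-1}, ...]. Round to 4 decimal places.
E[X_{t+1} \mid \mathcal F_t] = 0.6330

For an AR(p) model X_t = c + sum_i phi_i X_{t-i} + eps_t, the
one-step-ahead conditional mean is
  E[X_{t+1} | X_t, ...] = c + sum_i phi_i X_{t+1-i}.
Substitute known values:
  E[X_{t+1} | ...] = (0.277) * (1) + (0.356) * (1)
                   = 0.6330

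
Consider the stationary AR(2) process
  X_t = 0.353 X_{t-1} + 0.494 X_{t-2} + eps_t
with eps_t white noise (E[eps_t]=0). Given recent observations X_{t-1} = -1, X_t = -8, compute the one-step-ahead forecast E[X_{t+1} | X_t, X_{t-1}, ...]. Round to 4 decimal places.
E[X_{t+1} \mid \mathcal F_t] = -3.3180

For an AR(p) model X_t = c + sum_i phi_i X_{t-i} + eps_t, the
one-step-ahead conditional mean is
  E[X_{t+1} | X_t, ...] = c + sum_i phi_i X_{t+1-i}.
Substitute known values:
  E[X_{t+1} | ...] = (0.353) * (-8) + (0.494) * (-1)
                   = -3.3180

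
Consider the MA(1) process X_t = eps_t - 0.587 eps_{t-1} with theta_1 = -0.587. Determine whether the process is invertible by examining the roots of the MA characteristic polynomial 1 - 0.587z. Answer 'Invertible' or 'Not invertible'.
\text{Invertible}

The MA(q) characteristic polynomial is P(z) = 1 - 0.587z.
Invertibility requires all roots to lie outside the unit circle, i.e. |z| > 1 for every root.
This is linear in z: 1 + (-0.587) z = 0  =>  z = -1/(-0.587) = 1.703578,  |z| = 1.703578.
Moduli of all roots: 1.7036.
All moduli strictly greater than 1? Yes.
Verdict: Invertible.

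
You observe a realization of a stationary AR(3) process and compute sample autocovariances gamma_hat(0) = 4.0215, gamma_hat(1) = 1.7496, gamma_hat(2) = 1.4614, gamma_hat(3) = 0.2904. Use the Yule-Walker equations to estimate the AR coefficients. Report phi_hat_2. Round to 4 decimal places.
\hat\phi_{2} = 0.2790

The Yule-Walker equations for an AR(p) process read, in matrix form,
  Gamma_p phi = r_p,   with   (Gamma_p)_{ij} = gamma(|i - j|),
                       (r_p)_i = gamma(i),   i,j = 1..p.
Substitute the sample gammas (Toeplitz matrix and right-hand side of size 3):
  Gamma_p = [[4.0215, 1.7496, 1.4614], [1.7496, 4.0215, 1.7496], [1.4614, 1.7496, 4.0215]]
  r_p     = [1.7496, 1.4614, 0.2904]
Written out (R1..R3):
  (R1) 4.0215 phi_1 + 1.7496 phi_2 + 1.4614 phi_3 = 1.7496
  (R2) 1.7496 phi_1 + 4.0215 phi_2 + 1.7496 phi_3 = 1.4614
  (R3) 1.4614 phi_1 + 1.7496 phi_2 + 4.0215 phi_3 = 0.2904
Gaussian elimination:
  R2 <- R2 - (1.7496/4.0215) R1 = R2 - (0.435062) R1:  3.260316 phi_2 + 1.113801 phi_3 = 0.700216
  R3 <- R3 - (1.4614/4.0215) R1 = R3 - (0.363397) R1:  1.113801 phi_2 + 3.490432 phi_3 = -0.345399
  R3 <- R3 - (1.113801/3.260316) R2 = R3 - (0.341624) R2:  3.109931 phi_3 = -0.584609
Back-substitution:
  phi_hat_3 = -0.584609 / 3.109931 = -0.187981
  phi_hat_2 = (0.700216 - (1.113801)(-0.187981)) / 3.260316 = 0.278988
  phi_hat_1 = (1.7496 - (1.7496)(0.278988) - (1.4614)(-0.187981)) / 4.0215 = 0.381996
So phi_hat = [0.3820, 0.2790, -0.1880].
Therefore phi_hat_2 = 0.2790.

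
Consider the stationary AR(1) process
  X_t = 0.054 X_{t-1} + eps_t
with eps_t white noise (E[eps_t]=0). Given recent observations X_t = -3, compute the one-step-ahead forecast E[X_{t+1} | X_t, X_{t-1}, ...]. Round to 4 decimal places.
E[X_{t+1} \mid \mathcal F_t] = -0.1620

For an AR(p) model X_t = c + sum_i phi_i X_{t-i} + eps_t, the
one-step-ahead conditional mean is
  E[X_{t+1} | X_t, ...] = c + sum_i phi_i X_{t+1-i}.
Substitute known values:
  E[X_{t+1} | ...] = (0.054) * (-3)
                   = -0.1620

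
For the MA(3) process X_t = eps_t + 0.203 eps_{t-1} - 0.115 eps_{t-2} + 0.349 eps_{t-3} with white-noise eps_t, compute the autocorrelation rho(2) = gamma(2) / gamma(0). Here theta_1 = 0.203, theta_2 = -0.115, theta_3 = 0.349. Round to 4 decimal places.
\rho(2) = -0.0375

For an MA(q) process with theta_0 = 1, the autocovariance is
  gamma(k) = sigma^2 * sum_{i=0..q-k} theta_i * theta_{i+k},
and rho(k) = gamma(k) / gamma(0). Sigma^2 cancels.
  numerator   = (1)*(-0.115) + (0.203)*(0.349) = -0.044153.
  denominator = (1)^2 + (0.203)^2 + (-0.115)^2 + (0.349)^2 = 1.176235.
  rho(2) = -0.044153 / 1.176235 = -0.0375.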